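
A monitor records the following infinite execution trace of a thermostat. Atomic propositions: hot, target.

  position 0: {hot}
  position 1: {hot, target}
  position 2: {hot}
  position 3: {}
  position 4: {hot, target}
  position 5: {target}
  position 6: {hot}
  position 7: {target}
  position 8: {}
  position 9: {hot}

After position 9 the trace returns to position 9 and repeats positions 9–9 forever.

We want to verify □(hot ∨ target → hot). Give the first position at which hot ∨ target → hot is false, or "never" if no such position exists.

Check hot ∨ target → hot at each position in order: 0 ✓, 1 ✓, 2 ✓, 3 ✓, 4 ✓.
At position 5 the labels are {target}, so hot ∨ target → hot is false there. This is the first violation.

5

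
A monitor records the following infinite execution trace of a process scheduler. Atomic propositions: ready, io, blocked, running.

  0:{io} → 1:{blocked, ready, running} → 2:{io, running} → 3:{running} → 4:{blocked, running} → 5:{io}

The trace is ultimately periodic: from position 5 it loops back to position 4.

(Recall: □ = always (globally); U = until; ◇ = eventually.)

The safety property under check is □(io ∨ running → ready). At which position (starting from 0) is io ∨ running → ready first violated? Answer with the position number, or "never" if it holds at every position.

0

At position 0 the labels are {io}, so io ∨ running → ready is false there. This is the first violation.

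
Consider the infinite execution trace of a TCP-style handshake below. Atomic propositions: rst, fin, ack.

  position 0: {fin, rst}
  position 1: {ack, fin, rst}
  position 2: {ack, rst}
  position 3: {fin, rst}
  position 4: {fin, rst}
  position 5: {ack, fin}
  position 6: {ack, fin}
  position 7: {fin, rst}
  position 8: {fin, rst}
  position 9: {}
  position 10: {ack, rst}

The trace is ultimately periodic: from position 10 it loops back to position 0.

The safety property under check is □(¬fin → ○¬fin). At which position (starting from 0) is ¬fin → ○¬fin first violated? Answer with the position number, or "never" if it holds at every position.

Check ¬fin → ○¬fin at each position in order: 0 ✓, 1 ✓.
At position 2 the labels are {ack, rst} and the next position 3 has {fin, rst}, so ¬fin → ○¬fin is false there. This is the first violation.

2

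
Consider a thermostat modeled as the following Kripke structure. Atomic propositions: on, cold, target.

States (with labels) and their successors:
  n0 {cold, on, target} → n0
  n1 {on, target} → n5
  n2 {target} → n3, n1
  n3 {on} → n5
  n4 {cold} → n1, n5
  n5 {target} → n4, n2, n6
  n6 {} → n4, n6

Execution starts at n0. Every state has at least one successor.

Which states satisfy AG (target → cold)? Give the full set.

{n0}

States satisfying target → cold: {n0, n3, n4, n6}.
States satisfying AG (target → cold): {n0}.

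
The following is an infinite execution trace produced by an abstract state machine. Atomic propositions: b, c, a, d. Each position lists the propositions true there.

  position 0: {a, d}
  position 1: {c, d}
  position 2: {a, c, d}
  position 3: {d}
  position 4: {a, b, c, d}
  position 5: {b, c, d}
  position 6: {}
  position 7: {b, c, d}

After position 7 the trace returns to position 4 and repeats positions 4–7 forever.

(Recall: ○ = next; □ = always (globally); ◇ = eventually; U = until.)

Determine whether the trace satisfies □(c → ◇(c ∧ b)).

Satisfied

c → ◇(c ∧ b) holds at every position 0..7, and those are all positions ever visited, so □(c → ◇(c ∧ b)) holds.
Positions where c holds: 1, 2, 4, 5, 7.
Check ◇(c ∧ b) at each: 1→ok, 2→ok, 4→ok, 5→ok, 7→ok.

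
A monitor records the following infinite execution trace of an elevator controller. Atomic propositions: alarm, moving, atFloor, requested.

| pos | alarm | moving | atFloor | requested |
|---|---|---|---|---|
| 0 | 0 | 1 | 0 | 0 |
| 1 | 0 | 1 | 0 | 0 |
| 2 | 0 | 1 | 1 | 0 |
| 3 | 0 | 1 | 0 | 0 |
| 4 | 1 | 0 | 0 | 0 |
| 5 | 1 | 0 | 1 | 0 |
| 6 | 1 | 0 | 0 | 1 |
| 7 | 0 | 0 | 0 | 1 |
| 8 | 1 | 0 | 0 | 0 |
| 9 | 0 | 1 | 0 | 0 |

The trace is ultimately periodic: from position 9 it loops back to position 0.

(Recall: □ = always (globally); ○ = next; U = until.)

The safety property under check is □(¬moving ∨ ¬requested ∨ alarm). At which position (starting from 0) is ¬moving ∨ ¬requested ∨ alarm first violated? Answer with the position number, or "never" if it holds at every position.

never

¬moving ∨ ¬requested ∨ alarm holds at every position 0..9, and those are all the positions the trace ever visits, so the invariant □(¬moving ∨ ¬requested ∨ alarm) is never violated.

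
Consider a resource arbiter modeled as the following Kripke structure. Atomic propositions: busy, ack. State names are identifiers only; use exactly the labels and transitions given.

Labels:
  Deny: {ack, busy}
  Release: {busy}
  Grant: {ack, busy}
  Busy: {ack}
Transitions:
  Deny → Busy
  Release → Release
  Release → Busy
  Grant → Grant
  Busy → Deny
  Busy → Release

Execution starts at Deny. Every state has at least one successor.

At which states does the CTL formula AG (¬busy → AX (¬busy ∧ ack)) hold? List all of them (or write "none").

States satisfying ¬busy → AX (¬busy ∧ ack): {Deny, Release, Grant}.
States satisfying AG (¬busy → AX (¬busy ∧ ack)): {Grant}.

{Grant}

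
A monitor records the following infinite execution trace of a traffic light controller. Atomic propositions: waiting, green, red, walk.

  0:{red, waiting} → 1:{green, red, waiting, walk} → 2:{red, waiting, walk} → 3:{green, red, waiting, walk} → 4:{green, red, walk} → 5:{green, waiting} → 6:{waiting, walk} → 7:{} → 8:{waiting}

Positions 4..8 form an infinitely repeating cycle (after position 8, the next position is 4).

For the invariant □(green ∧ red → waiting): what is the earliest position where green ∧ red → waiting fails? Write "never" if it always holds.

Check green ∧ red → waiting at each position in order: 0 ✓, 1 ✓, 2 ✓, 3 ✓.
At position 4 the labels are {green, red, walk}, so green ∧ red → waiting is false there. This is the first violation.

4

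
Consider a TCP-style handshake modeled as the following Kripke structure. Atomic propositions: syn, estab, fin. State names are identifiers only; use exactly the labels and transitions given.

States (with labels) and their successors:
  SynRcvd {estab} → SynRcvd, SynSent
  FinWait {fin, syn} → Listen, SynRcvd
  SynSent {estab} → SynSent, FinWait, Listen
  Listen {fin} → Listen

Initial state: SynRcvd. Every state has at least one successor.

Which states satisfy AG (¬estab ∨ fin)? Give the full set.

{Listen}

States satisfying ¬estab ∨ fin: {FinWait, Listen}.
States satisfying AG (¬estab ∨ fin): {Listen}.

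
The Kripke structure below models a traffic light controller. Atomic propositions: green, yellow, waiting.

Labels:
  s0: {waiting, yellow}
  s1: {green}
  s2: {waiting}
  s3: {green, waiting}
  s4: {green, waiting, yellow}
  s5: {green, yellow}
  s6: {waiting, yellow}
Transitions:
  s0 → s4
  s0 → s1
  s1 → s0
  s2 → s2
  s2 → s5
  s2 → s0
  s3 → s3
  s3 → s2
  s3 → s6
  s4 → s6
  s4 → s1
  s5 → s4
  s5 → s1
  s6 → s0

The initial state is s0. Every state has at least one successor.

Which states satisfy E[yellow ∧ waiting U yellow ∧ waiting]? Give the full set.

States satisfying yellow ∧ waiting: {s0, s4, s6}.
States satisfying E[yellow ∧ waiting U yellow ∧ waiting]: {s0, s4, s6}.

{s0, s4, s6}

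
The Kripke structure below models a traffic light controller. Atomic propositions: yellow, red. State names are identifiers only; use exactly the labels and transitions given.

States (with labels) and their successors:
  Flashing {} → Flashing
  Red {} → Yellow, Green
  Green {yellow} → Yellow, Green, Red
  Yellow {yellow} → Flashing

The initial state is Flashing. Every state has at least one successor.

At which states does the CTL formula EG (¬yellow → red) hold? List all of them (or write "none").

{Green}

States satisfying ¬yellow → red: {Green, Yellow}.
States satisfying EG (¬yellow → red): {Green}.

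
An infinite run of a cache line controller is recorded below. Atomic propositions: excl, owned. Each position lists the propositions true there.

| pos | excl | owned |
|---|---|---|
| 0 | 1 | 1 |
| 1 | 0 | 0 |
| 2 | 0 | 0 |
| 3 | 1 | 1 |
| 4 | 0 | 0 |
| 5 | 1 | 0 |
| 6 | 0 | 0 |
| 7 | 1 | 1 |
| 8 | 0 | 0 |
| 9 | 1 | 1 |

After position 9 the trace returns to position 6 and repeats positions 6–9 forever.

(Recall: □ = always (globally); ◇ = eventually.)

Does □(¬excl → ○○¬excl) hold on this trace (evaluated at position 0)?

Does not hold

¬excl → ○○¬excl must hold at every position from 0 onward. It fails at position 1, so □(¬excl → ○○¬excl) is false.
Positions where ¬excl holds: 1, 2, 4, 6, 8.
Check ○○¬excl at each: 1→fails, 2→ok, 4→ok, 6→ok, 8→ok.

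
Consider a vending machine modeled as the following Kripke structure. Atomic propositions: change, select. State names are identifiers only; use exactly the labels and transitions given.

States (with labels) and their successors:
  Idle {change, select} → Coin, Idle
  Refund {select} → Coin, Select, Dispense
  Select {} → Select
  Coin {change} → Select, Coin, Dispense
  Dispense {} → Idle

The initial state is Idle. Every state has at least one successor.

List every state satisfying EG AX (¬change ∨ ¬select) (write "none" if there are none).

States satisfying AX (¬change ∨ ¬select): {Refund, Select, Coin}.
States satisfying EG AX (¬change ∨ ¬select): {Refund, Select, Coin}.

{Refund, Select, Coin}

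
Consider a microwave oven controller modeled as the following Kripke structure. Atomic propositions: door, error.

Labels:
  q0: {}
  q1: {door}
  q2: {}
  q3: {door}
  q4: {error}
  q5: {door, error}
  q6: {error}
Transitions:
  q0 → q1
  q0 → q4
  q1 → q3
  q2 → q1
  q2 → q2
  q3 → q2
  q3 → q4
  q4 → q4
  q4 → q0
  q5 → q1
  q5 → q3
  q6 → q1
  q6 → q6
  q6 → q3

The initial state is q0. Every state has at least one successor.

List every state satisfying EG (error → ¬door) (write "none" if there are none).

{q0, q1, q2, q3, q4, q6}

States satisfying error → ¬door: {q0, q1, q2, q3, q4, q6}.
States satisfying EG (error → ¬door): {q0, q1, q2, q3, q4, q6}.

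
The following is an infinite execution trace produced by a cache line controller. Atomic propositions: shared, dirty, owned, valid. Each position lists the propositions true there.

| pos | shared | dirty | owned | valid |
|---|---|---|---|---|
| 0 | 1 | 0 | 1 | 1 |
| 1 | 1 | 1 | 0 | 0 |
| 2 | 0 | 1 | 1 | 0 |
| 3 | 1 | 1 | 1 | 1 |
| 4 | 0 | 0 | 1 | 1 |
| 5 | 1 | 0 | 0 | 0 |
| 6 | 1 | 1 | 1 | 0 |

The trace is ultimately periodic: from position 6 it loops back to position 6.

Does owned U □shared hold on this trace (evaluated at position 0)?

Does not hold

Walking from position 0: at position 1, □shared has not yet held and owned fails, so owned U □shared is false.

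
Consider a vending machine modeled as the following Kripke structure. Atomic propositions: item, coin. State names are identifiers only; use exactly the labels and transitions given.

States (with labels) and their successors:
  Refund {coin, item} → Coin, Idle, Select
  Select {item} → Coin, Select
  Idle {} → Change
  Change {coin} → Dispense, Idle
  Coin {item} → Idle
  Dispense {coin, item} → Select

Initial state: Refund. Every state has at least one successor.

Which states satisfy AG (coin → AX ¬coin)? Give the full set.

States satisfying coin → AX ¬coin: {Refund, Select, Idle, Coin, Dispense}.
States satisfying AG (coin → AX ¬coin): ∅.

none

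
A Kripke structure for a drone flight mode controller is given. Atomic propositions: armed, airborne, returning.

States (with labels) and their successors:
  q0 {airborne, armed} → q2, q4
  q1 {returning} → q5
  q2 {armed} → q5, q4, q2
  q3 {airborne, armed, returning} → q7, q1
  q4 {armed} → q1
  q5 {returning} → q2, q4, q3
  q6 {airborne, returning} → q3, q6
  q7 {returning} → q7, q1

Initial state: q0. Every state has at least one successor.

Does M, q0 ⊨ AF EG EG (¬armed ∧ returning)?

Violated

States satisfying EG EG (¬armed ∧ returning): {q6, q7}.
States satisfying AF EG EG (¬armed ∧ returning): {q6, q7}.
There is a path from q0 along which EG EG (¬armed ∧ returning) never holds.
q0 ∉ Sat(AF EG EG (¬armed ∧ returning)).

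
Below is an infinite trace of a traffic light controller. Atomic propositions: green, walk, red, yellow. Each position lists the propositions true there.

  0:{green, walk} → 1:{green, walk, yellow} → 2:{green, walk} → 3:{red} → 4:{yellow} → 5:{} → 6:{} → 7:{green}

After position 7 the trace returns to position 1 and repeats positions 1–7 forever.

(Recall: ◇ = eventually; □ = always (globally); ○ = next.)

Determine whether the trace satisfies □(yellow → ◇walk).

yellow → ◇walk holds at every position 0..7, and those are all positions ever visited, so □(yellow → ◇walk) holds.
Positions where yellow holds: 1, 4.
Check ◇walk at each: 1→ok, 4→ok.

Satisfied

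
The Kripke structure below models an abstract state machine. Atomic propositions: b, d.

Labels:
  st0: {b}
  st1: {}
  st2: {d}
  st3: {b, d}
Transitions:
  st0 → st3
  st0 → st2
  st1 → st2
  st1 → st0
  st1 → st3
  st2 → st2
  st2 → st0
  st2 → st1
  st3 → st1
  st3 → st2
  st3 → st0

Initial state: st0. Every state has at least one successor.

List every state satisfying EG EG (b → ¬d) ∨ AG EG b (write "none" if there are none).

{st0, st1, st2}

States satisfying EG (b → ¬d): {st0, st1, st2}.
States satisfying EG EG (b → ¬d): {st0, st1, st2}.
States satisfying EG b: {st0, st3}.
States satisfying AG EG b: ∅.
States satisfying EG EG (b → ¬d) ∨ AG EG b: {st0, st1, st2}.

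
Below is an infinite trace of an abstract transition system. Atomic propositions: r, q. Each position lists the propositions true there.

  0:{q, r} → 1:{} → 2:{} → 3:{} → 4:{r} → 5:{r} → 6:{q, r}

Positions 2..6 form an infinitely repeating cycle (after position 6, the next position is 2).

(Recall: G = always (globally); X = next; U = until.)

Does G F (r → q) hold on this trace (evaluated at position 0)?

Satisfied

F (r → q) holds at every position 0..6, and those are all positions ever visited, so G F (r → q) holds.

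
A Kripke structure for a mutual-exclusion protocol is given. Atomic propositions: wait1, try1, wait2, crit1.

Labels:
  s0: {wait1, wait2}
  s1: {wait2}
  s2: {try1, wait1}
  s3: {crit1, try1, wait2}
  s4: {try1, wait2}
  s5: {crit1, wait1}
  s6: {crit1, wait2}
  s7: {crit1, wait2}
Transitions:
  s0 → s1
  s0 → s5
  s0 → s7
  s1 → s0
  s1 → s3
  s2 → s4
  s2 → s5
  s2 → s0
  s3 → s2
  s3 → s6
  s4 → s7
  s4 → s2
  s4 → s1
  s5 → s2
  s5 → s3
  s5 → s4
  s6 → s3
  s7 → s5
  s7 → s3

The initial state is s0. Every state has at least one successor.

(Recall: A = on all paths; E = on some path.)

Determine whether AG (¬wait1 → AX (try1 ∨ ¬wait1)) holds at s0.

States satisfying ¬wait1 → AX (try1 ∨ ¬wait1): {s0, s2, s3, s4, s5, s6}.
States satisfying AG (¬wait1 → AX (try1 ∨ ¬wait1)): ∅.
s1 is reachable from s0 and violates ¬wait1 → AX (try1 ∨ ¬wait1), so AG fails at s0.
s0 ∉ Sat(AG (¬wait1 → AX (try1 ∨ ¬wait1))).

No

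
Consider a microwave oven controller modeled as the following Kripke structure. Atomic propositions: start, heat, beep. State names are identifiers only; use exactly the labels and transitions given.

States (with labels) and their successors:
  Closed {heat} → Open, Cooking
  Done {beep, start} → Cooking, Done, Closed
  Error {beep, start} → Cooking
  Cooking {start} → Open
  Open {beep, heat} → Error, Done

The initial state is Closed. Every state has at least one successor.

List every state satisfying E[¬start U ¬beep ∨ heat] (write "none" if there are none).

{Closed, Cooking, Open}

States satisfying ¬start: {Closed, Open}.
States satisfying ¬beep ∨ heat: {Closed, Cooking, Open}.
States satisfying E[¬start U ¬beep ∨ heat]: {Closed, Cooking, Open}.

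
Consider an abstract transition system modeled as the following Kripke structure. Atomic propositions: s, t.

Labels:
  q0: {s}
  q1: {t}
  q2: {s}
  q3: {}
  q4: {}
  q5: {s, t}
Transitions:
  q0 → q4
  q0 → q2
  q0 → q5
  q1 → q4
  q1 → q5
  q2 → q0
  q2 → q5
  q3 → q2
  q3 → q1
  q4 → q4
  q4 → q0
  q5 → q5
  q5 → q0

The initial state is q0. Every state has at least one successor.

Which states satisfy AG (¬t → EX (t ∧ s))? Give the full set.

none

States satisfying ¬t → EX (t ∧ s): {q0, q1, q2, q5}.
States satisfying AG (¬t → EX (t ∧ s)): ∅.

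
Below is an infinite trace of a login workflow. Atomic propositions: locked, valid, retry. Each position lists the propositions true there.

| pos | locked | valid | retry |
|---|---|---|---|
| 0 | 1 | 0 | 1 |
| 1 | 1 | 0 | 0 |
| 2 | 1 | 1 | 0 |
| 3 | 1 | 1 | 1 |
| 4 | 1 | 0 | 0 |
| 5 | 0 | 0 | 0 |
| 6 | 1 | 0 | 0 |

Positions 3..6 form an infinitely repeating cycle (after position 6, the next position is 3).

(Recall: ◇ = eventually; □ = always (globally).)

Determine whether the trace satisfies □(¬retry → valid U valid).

¬retry → valid U valid must hold at every position from 0 onward. It fails at position 1, so □(¬retry → valid U valid) is false.
Positions where ¬retry holds: 1, 2, 4, 5, 6.
Check valid U valid at each: 1→fails, 2→ok, 4→fails, 5→fails, 6→fails.

Violated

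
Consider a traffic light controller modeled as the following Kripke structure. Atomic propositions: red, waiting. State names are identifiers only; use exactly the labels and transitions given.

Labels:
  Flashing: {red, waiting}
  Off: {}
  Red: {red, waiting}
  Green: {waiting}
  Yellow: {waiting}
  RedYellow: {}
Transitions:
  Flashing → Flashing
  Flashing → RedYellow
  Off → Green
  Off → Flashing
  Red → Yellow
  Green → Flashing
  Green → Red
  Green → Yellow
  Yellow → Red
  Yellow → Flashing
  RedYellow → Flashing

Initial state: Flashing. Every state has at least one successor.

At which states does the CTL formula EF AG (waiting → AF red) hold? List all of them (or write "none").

States satisfying AG (waiting → AF red): {Flashing, Off, Red, Green, Yellow, RedYellow}.
States satisfying EF AG (waiting → AF red): {Flashing, Off, Red, Green, Yellow, RedYellow}.

{Flashing, Off, Red, Green, Yellow, RedYellow}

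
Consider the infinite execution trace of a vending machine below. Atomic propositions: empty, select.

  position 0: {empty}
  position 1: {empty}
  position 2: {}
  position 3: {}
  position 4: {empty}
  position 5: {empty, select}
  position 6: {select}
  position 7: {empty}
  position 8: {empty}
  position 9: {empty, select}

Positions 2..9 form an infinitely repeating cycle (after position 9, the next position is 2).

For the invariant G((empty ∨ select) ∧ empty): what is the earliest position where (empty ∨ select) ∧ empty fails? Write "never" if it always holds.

2

Check (empty ∨ select) ∧ empty at each position in order: 0 ✓, 1 ✓.
At position 2 the labels are {}, so (empty ∨ select) ∧ empty is false there. This is the first violation.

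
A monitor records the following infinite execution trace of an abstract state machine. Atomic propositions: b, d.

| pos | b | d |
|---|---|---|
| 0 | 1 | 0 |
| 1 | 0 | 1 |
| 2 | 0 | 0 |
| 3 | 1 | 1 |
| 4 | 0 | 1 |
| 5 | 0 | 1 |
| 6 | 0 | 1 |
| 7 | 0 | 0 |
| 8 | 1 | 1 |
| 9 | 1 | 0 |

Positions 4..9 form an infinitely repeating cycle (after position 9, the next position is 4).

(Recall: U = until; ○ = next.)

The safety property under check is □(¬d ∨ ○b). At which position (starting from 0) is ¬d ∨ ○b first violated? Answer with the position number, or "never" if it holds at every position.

Check ¬d ∨ ○b at each position in order: 0 ✓.
At position 1 the labels are {d} and the next position 2 has {}, so ¬d ∨ ○b is false there. This is the first violation.

1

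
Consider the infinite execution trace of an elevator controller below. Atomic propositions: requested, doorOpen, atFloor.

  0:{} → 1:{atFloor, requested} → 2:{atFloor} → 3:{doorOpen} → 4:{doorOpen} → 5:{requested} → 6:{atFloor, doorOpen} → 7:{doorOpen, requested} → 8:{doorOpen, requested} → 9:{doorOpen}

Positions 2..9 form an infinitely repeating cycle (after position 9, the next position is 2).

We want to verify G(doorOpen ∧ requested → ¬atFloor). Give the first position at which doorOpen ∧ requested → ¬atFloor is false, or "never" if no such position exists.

never

doorOpen ∧ requested → ¬atFloor holds at every position 0..9, and those are all the positions the trace ever visits, so the invariant G(doorOpen ∧ requested → ¬atFloor) is never violated.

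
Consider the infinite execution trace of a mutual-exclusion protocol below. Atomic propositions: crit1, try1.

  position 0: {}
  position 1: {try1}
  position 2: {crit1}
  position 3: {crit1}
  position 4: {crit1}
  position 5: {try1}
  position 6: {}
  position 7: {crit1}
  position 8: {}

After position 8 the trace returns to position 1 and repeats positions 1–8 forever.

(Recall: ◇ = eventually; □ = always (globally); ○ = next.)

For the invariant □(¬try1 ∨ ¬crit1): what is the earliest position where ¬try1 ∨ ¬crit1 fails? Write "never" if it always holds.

¬try1 ∨ ¬crit1 holds at every position 0..8, and those are all the positions the trace ever visits, so the invariant □(¬try1 ∨ ¬crit1) is never violated.

never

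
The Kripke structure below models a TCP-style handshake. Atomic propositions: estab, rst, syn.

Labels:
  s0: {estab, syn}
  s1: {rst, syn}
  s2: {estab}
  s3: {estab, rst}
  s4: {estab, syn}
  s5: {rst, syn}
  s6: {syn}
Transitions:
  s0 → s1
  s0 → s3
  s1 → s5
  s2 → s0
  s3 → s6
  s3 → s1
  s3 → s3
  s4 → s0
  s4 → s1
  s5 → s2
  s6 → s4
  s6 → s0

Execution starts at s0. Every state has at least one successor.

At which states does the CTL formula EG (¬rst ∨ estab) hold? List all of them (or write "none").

{s0, s2, s3, s4, s6}

States satisfying ¬rst ∨ estab: {s0, s2, s3, s4, s6}.
States satisfying EG (¬rst ∨ estab): {s0, s2, s3, s4, s6}.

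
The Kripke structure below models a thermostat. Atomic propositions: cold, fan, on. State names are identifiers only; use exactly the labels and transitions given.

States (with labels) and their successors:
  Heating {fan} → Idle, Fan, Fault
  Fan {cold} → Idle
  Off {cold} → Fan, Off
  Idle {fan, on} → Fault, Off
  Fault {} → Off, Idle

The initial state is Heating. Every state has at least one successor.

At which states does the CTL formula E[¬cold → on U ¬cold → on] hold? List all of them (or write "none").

{Fan, Off, Idle}

States satisfying ¬cold → on: {Fan, Off, Idle}.
States satisfying E[¬cold → on U ¬cold → on]: {Fan, Off, Idle}.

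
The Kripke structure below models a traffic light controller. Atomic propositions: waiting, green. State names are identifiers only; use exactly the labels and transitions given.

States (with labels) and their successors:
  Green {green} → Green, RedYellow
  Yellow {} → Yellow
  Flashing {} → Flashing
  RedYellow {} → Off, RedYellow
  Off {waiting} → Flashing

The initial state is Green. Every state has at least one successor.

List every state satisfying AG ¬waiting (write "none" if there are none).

States satisfying ¬waiting: {Green, Yellow, Flashing, RedYellow}.
States satisfying AG ¬waiting: {Yellow, Flashing}.

{Yellow, Flashing}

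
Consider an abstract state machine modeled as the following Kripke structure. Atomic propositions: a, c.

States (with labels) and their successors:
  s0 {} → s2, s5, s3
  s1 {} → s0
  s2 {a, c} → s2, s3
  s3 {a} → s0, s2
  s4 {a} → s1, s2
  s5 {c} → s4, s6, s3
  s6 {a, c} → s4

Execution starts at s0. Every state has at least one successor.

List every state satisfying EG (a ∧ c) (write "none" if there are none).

{s2}

States satisfying a ∧ c: {s2, s6}.
States satisfying EG (a ∧ c): {s2}.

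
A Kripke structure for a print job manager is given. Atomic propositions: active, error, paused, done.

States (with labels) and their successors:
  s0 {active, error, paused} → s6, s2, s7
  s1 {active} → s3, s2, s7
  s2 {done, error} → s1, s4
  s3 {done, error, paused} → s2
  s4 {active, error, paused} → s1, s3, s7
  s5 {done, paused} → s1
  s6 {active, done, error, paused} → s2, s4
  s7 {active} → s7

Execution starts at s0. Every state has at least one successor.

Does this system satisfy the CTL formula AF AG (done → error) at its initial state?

Satisfied

States satisfying AG (done → error): {s0, s1, s2, s3, s4, s6, s7}.
States satisfying AF AG (done → error): {s0, s1, s2, s3, s4, s5, s6, s7}.
s0 ∈ Sat(AF AG (done → error)).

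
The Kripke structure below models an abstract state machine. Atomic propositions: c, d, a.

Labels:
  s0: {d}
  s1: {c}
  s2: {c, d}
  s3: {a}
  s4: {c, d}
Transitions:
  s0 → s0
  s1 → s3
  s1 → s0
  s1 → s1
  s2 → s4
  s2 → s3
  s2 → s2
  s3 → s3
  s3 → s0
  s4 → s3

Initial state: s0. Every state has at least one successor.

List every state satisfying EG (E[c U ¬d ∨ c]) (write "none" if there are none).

{s1, s2, s3, s4}

States satisfying E[c U ¬d ∨ c]: {s1, s2, s3, s4}.
States satisfying EG (E[c U ¬d ∨ c]): {s1, s2, s3, s4}.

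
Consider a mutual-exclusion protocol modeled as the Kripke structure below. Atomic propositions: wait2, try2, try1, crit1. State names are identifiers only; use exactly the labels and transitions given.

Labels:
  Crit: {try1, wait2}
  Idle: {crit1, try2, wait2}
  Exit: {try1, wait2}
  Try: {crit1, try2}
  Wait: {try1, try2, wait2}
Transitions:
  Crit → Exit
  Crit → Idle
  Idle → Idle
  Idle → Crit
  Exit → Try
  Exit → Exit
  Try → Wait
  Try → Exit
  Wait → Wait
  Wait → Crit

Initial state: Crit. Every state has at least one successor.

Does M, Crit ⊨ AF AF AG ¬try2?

States satisfying AF AG ¬try2: ∅.
States satisfying AF AF AG ¬try2: ∅.
There is a path from Crit along which AF AG ¬try2 never holds.
Crit ∉ Sat(AF AF AG ¬try2).

No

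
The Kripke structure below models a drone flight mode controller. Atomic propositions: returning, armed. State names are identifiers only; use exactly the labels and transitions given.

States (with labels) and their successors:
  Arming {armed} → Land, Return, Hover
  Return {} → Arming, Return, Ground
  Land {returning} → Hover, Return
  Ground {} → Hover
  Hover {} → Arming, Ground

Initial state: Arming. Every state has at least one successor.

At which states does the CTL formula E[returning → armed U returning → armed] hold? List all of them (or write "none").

States satisfying returning → armed: {Arming, Return, Ground, Hover}.
States satisfying E[returning → armed U returning → armed]: {Arming, Return, Ground, Hover}.

{Arming, Return, Ground, Hover}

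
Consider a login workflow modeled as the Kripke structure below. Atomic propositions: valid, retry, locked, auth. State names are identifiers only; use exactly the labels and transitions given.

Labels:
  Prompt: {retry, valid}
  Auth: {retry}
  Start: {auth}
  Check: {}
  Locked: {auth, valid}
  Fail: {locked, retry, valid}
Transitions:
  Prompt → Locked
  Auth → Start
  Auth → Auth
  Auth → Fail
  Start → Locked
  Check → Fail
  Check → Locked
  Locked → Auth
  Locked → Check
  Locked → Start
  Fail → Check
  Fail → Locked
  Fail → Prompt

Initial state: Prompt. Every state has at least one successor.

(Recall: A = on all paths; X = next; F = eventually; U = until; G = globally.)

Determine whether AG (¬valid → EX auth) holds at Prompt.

States satisfying ¬valid → EX auth: {Prompt, Auth, Start, Check, Locked, Fail}.
States satisfying AG (¬valid → EX auth): {Prompt, Auth, Start, Check, Locked, Fail}.
Every state reachable from Prompt satisfies ¬valid → EX auth.
Prompt ∈ Sat(AG (¬valid → EX auth)).

Yes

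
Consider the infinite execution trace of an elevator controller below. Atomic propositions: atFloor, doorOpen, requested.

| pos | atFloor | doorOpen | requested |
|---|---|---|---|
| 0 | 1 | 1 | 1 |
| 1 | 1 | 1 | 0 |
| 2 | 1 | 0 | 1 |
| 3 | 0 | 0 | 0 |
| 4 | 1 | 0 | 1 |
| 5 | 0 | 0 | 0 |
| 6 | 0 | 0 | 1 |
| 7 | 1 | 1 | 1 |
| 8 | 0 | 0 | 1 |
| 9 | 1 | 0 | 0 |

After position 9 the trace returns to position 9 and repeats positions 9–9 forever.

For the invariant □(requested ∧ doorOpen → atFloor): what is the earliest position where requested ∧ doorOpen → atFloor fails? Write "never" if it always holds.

requested ∧ doorOpen → atFloor holds at every position 0..9, and those are all the positions the trace ever visits, so the invariant □(requested ∧ doorOpen → atFloor) is never violated.

never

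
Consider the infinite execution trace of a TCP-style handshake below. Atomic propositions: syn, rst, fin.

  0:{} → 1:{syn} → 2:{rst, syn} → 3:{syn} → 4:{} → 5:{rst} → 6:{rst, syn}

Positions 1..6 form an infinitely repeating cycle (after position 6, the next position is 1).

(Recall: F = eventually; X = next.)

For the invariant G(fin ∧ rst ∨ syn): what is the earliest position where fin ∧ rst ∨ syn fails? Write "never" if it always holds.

0

At position 0 the labels are {}, so fin ∧ rst ∨ syn is false there. This is the first violation.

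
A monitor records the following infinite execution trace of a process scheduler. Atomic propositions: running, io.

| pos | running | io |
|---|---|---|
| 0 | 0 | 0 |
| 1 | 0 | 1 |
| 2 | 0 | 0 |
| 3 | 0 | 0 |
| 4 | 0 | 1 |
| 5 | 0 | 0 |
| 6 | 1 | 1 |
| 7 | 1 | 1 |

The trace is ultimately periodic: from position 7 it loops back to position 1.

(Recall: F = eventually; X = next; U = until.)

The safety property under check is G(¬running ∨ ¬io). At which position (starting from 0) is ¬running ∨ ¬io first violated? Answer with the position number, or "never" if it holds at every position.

Check ¬running ∨ ¬io at each position in order: 0 ✓, 1 ✓, 2 ✓, 3 ✓, 4 ✓, 5 ✓.
At position 6 the labels are {io, running}, so ¬running ∨ ¬io is false there. This is the first violation.

6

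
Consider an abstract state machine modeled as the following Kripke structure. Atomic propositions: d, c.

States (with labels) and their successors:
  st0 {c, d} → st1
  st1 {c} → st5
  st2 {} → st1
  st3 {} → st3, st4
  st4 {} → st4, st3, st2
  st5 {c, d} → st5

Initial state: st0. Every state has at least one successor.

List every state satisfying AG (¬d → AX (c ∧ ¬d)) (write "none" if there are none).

{st5}

States satisfying ¬d → AX (c ∧ ¬d): {st0, st2, st5}.
States satisfying AG (¬d → AX (c ∧ ¬d)): {st5}.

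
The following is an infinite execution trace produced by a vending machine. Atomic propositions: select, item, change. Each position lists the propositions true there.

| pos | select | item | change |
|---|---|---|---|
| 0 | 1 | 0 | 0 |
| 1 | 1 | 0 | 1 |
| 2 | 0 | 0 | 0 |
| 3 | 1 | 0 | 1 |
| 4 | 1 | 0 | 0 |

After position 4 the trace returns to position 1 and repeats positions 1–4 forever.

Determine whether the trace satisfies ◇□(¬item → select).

□(¬item → select) is false at every position 0..4, so it never becomes true and ◇□(¬item → select) fails.

No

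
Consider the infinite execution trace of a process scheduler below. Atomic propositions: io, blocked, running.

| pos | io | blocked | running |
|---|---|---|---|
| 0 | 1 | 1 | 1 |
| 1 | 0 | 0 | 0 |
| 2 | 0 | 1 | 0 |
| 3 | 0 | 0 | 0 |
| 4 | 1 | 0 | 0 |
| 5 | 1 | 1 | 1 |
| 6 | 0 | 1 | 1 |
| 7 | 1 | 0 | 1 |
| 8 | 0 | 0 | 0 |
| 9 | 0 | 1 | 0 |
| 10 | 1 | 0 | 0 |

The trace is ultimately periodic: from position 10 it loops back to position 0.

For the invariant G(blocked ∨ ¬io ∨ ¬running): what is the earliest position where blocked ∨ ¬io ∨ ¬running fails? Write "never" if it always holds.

7

Check blocked ∨ ¬io ∨ ¬running at each position in order: 0 ✓, 1 ✓, 2 ✓, 3 ✓, 4 ✓, 5 ✓, 6 ✓.
At position 7 the labels are {io, running}, so blocked ∨ ¬io ∨ ¬running is false there. This is the first violation.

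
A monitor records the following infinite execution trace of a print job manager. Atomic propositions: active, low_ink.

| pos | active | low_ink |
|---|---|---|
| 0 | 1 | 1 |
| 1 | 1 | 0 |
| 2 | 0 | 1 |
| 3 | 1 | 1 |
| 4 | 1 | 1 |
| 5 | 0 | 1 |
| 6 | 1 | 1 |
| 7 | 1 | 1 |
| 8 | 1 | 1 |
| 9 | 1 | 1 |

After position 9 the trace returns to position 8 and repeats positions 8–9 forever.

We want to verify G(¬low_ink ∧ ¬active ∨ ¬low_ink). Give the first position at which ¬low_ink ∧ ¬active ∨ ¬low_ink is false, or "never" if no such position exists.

At position 0 the labels are {active, low_ink}, so ¬low_ink ∧ ¬active ∨ ¬low_ink is false there. This is the first violation.

0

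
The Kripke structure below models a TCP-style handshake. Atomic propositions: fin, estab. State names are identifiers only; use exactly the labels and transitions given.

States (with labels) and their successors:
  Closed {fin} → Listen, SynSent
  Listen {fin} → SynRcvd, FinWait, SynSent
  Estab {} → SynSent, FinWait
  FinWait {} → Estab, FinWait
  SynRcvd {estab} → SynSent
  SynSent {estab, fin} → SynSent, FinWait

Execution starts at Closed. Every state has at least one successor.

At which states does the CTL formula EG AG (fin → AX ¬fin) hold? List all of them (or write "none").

States satisfying AG (fin → AX ¬fin): ∅.
States satisfying EG AG (fin → AX ¬fin): ∅.

none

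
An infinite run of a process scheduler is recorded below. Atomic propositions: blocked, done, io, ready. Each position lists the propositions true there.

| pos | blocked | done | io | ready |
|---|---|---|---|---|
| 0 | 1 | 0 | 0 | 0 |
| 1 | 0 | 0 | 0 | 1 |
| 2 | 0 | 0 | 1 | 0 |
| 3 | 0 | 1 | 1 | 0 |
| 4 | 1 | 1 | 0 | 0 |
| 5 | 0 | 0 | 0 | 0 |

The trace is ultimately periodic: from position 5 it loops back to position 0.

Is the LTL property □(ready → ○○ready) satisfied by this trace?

ready → ○○ready must hold at every position from 0 onward. It fails at position 1, so □(ready → ○○ready) is false.
Positions where ready holds: 1.
Check ○○ready at each: 1→fails.

Does not hold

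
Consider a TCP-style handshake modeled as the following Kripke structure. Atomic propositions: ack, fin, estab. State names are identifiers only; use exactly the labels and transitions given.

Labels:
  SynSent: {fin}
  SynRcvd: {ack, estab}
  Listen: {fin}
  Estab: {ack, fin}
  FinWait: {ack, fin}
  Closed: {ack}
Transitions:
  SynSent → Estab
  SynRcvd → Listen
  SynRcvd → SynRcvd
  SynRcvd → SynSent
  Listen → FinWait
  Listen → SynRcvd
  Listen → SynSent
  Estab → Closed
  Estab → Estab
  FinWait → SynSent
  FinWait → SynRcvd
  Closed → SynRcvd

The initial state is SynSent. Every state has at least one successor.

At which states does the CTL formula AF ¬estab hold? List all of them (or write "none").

States satisfying ¬estab: {SynSent, Listen, Estab, FinWait, Closed}.
States satisfying AF ¬estab: {SynSent, Listen, Estab, FinWait, Closed}.

{SynSent, Listen, Estab, FinWait, Closed}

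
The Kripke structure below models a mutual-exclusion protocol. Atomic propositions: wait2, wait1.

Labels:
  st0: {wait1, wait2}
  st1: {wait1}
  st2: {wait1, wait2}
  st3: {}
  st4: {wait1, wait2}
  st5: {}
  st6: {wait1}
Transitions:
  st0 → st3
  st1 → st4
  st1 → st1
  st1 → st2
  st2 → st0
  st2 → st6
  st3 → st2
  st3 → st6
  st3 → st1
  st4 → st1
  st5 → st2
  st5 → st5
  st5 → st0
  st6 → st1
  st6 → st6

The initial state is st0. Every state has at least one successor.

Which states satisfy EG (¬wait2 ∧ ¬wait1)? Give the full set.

States satisfying ¬wait2 ∧ ¬wait1: {st3, st5}.
States satisfying EG (¬wait2 ∧ ¬wait1): {st5}.

{st5}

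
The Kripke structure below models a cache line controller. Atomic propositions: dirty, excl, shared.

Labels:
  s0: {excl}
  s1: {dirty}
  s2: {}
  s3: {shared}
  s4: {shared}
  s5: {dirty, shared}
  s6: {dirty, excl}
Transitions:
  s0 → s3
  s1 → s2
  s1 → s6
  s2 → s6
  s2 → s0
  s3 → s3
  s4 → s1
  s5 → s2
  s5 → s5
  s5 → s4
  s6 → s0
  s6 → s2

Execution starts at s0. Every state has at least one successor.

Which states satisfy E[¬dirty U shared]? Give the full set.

{s0, s2, s3, s4, s5}

States satisfying ¬dirty: {s0, s2, s3, s4}.
States satisfying shared: {s3, s4, s5}.
States satisfying E[¬dirty U shared]: {s0, s2, s3, s4, s5}.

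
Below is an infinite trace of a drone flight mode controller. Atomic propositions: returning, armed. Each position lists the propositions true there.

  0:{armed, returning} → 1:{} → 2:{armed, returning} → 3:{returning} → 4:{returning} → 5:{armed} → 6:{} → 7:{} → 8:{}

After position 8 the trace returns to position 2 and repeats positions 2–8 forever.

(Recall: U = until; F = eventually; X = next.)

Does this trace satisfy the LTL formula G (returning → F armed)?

returning → F armed holds at every position 0..8, and those are all positions ever visited, so G (returning → F armed) holds.
Positions where returning holds: 0, 2, 3, 4.
Check F armed at each: 0→ok, 2→ok, 3→ok, 4→ok.

Holds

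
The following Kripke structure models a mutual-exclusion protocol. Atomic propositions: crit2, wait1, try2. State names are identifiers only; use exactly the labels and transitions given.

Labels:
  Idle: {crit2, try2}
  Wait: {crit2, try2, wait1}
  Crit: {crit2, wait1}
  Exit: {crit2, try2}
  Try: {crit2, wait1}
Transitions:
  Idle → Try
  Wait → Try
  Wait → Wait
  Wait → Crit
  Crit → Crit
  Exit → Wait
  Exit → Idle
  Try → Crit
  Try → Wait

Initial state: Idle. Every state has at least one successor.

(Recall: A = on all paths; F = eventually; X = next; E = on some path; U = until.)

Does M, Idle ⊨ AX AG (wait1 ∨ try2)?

Satisfied

States satisfying AG (wait1 ∨ try2): {Idle, Wait, Crit, Exit, Try}.
States satisfying AX AG (wait1 ∨ try2): {Idle, Wait, Crit, Exit, Try}.
Idle ∈ Sat(AX AG (wait1 ∨ try2)).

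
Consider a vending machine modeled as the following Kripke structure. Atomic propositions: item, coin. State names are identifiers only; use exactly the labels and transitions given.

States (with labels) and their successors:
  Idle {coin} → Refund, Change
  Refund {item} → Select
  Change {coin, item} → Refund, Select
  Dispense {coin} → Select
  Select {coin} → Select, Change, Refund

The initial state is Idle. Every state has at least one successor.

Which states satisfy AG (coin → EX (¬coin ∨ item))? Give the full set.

States satisfying coin → EX (¬coin ∨ item): {Idle, Refund, Change, Select}.
States satisfying AG (coin → EX (¬coin ∨ item)): {Idle, Refund, Change, Select}.

{Idle, Refund, Change, Select}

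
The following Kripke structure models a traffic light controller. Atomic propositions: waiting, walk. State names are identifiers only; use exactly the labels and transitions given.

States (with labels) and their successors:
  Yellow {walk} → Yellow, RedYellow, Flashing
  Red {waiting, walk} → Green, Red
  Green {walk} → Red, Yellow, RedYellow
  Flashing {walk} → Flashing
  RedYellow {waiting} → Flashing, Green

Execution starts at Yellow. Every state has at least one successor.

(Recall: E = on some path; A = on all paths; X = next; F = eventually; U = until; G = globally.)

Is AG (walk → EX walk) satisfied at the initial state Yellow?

States satisfying walk → EX walk: {Yellow, Red, Green, Flashing, RedYellow}.
States satisfying AG (walk → EX walk): {Yellow, Red, Green, Flashing, RedYellow}.
Every state reachable from Yellow satisfies walk → EX walk.
Yellow ∈ Sat(AG (walk → EX walk)).

Yes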